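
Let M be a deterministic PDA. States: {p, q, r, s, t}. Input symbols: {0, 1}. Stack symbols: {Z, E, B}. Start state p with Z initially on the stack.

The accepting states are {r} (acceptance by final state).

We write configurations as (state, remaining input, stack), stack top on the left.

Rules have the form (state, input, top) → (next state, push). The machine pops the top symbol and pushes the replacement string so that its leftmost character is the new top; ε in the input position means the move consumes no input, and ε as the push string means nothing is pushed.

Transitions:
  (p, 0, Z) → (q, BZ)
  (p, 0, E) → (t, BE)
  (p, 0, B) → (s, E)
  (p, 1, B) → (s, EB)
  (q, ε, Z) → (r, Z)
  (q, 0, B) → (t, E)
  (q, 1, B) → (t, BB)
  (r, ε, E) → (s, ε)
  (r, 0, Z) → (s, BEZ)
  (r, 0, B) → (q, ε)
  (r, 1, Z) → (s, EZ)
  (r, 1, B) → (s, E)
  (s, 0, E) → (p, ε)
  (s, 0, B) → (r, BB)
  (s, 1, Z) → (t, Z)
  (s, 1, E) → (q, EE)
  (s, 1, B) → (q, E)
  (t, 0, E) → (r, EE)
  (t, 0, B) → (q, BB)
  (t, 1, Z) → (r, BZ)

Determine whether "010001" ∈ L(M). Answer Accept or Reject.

(p, 010001, Z) ⊢ (q, 10001, BZ) ⊢ (t, 0001, BBZ) ⊢ (q, 001, BBBZ) ⊢ (t, 01, EBBZ) ⊢ (r, 1, EEBBZ) ⊢ (s, 1, EBBZ) ⊢ (q, ε, EEBBZ)
All input consumed; state q ∉ F and no further ε-move applies.

Reject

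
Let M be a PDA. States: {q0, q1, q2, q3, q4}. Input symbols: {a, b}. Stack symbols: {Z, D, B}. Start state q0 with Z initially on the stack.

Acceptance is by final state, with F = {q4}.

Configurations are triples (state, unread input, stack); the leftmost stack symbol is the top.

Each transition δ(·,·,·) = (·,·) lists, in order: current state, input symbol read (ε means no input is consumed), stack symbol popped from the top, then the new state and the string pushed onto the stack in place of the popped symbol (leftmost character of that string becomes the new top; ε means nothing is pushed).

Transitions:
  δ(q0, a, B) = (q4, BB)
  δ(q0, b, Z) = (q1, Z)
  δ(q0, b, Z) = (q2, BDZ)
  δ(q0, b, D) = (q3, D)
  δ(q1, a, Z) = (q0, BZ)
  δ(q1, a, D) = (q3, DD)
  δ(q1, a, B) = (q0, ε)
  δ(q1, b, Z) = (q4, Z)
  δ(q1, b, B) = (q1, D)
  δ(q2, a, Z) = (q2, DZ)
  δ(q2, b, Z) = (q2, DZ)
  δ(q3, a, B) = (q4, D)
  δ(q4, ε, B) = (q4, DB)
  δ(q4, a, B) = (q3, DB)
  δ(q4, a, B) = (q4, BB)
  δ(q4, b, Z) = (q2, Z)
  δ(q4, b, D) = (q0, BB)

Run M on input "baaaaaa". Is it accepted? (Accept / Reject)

One accepting computation: (q0, baaaaaa, Z) ⊢ (q1, aaaaaa, Z) ⊢ (q0, aaaaa, BZ) ⊢ (q4, aaaa, BBZ) ⊢ (q4, aaa, BBBZ) ⊢ (q4, aa, BBBBZ) ⊢ (q4, a, BBBBBZ) ⊢ (q4, ε, BBBBBBZ)
All input consumed and state q4 ∈ F.

Accept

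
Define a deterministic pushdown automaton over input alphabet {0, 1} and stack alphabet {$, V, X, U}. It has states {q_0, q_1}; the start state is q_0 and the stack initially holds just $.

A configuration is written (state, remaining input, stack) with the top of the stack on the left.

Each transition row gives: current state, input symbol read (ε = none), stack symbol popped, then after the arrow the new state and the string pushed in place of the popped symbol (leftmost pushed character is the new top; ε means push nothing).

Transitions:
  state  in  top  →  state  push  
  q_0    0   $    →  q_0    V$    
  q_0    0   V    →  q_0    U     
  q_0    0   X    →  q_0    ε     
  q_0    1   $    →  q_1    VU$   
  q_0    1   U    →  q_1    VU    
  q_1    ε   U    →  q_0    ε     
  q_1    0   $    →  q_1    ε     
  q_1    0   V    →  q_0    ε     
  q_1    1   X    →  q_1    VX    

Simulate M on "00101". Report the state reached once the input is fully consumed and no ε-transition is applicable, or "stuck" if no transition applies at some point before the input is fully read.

q_1

(q_0, 00101, $)
  read 0, top $: go to q_0, push V$ → (q_0, 0101, V$)
  read 0, top V: go to q_0, push U → (q_0, 101, U$)
  read 1, top U: go to q_1, push VU → (q_1, 01, VU$)
  read 0, top V: go to q_0, push ε → (q_0, 1, U$)
  read 1, top U: go to q_1, push VU → (q_1, ε, VU$)
All input consumed; M is in state q_1.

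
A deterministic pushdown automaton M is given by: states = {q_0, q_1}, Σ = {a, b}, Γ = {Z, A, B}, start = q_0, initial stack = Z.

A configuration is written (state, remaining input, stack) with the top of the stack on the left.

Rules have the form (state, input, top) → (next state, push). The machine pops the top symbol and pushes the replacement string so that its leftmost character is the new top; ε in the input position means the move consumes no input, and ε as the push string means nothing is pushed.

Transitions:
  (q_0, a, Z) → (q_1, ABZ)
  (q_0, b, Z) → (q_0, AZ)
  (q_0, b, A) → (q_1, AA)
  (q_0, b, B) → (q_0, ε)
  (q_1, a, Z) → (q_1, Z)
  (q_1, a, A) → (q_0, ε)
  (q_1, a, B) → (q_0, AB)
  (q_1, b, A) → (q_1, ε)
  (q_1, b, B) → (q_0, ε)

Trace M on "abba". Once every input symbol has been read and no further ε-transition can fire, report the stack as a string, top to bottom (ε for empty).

(q_0, abba, Z)
  read a, top Z: go to q_1, push ABZ → (q_1, bba, ABZ)
  read b, top A: go to q_1, push ε → (q_1, ba, BZ)
  read b, top B: go to q_0, push ε → (q_0, a, Z)
  read a, top Z: go to q_1, push ABZ → (q_1, ε, ABZ)
All input consumed in state q_1 with stack ABZ.

ABZ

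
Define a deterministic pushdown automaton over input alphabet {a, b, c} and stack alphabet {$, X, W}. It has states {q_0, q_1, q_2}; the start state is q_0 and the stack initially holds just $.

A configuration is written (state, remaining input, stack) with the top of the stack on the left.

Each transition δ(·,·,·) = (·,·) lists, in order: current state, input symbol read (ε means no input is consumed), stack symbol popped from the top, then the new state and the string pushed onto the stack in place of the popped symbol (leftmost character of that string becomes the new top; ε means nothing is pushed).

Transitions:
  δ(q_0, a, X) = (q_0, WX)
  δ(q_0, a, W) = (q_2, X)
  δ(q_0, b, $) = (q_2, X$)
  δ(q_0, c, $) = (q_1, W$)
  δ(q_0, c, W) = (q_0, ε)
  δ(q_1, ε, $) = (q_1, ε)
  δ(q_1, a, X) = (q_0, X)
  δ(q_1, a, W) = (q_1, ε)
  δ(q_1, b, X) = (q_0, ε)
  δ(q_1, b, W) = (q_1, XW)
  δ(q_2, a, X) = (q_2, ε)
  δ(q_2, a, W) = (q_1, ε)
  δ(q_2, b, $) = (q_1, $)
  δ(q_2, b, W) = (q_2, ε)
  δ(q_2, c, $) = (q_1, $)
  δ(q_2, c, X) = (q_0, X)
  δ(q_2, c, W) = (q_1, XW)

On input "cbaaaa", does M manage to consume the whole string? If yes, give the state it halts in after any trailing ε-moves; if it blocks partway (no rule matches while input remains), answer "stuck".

q_2

(q_0, cbaaaa, $)
  read c, top $: go to q_1, push W$ → (q_1, baaaa, W$)
  read b, top W: go to q_1, push XW → (q_1, aaaa, XW$)
  read a, top X: go to q_0, push X → (q_0, aaa, XW$)
  read a, top X: go to q_0, push WX → (q_0, aa, WXW$)
  read a, top W: go to q_2, push X → (q_2, a, XXW$)
  read a, top X: go to q_2, push ε → (q_2, ε, XW$)
All input consumed; M is in state q_2.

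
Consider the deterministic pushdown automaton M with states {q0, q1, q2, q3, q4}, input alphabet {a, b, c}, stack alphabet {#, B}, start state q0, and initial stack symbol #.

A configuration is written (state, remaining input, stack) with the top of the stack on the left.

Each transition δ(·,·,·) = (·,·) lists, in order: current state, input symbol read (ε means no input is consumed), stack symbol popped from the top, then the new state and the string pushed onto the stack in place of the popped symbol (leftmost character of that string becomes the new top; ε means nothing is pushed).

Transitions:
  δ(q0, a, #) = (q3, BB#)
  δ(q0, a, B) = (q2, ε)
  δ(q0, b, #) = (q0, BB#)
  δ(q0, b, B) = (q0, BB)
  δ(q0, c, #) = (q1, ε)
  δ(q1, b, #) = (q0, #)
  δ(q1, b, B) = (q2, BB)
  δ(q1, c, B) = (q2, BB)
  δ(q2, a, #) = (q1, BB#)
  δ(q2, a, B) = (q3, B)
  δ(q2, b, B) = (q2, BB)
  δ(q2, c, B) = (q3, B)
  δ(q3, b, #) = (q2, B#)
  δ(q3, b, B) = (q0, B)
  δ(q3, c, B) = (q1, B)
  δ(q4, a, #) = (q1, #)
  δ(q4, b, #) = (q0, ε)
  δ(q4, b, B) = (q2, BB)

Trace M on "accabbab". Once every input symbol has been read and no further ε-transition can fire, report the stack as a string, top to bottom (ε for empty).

BBBB#

(q0, accabbab, #)
  read a, top #: go to q3, push BB# → (q3, ccabbab, BB#)
  read c, top B: go to q1, push B → (q1, cabbab, BB#)
  read c, top B: go to q2, push BB → (q2, abbab, BBB#)
  read a, top B: go to q3, push B → (q3, bbab, BBB#)
  read b, top B: go to q0, push B → (q0, bab, BBB#)
  read b, top B: go to q0, push BB → (q0, ab, BBBB#)
  read a, top B: go to q2, push ε → (q2, b, BBB#)
  read b, top B: go to q2, push BB → (q2, ε, BBBB#)
All input consumed in state q2 with stack BBBB#.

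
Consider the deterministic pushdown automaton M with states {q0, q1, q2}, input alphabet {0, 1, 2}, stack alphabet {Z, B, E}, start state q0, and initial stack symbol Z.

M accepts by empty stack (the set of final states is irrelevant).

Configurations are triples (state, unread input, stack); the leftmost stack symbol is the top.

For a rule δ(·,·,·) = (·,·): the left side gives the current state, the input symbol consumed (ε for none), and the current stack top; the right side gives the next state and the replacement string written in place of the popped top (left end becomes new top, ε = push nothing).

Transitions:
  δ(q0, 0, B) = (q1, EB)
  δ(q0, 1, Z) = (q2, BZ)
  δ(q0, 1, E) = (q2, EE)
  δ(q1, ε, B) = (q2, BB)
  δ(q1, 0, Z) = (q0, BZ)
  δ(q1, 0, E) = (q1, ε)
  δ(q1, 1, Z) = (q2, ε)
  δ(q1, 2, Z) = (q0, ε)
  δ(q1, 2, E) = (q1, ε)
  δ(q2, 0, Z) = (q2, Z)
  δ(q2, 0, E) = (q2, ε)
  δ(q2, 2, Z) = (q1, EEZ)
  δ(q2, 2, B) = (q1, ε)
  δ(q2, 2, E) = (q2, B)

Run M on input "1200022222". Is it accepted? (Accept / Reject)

(q0, 1200022222, Z) ⊢ (q2, 200022222, BZ) ⊢ (q1, 00022222, Z) ⊢ (q0, 0022222, BZ) ⊢ (q1, 022222, EBZ) ⊢ (q1, 22222, BZ) ⊢ (q2, 22222, BBZ) ⊢ (q1, 2222, BZ) ⊢ (q2, 2222, BBZ) ⊢ (q1, 222, BZ) ⊢ (q2, 222, BBZ) ⊢ (q1, 22, BZ) ⊢ (q2, 22, BBZ) ⊢ (q1, 2, BZ) ⊢ (q2, 2, BBZ) ⊢ (q1, ε, BZ) ⊢ (q2, ε, BBZ)
All input consumed; stack is BBZ, not empty, and no further ε-move applies.

Reject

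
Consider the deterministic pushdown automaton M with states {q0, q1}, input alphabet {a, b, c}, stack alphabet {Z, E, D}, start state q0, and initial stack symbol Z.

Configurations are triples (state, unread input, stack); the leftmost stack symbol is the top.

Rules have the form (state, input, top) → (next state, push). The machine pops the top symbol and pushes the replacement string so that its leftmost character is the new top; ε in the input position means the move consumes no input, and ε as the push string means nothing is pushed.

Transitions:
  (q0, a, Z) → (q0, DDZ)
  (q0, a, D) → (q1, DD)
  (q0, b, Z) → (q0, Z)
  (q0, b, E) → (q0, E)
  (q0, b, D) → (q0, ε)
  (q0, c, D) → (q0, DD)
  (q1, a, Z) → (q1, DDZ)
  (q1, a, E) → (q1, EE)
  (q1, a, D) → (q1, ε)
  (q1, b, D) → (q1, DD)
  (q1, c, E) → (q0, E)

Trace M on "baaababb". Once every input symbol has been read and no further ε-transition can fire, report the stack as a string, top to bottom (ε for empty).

DDDDZ

(q0, baaababb, Z)
  read b, top Z: go to q0, push Z → (q0, aaababb, Z)
  read a, top Z: go to q0, push DDZ → (q0, aababb, DDZ)
  read a, top D: go to q1, push DD → (q1, ababb, DDDZ)
  read a, top D: go to q1, push ε → (q1, babb, DDZ)
  read b, top D: go to q1, push DD → (q1, abb, DDDZ)
  read a, top D: go to q1, push ε → (q1, bb, DDZ)
  read b, top D: go to q1, push DD → (q1, b, DDDZ)
  read b, top D: go to q1, push DD → (q1, ε, DDDDZ)
All input consumed in state q1 with stack DDDDZ.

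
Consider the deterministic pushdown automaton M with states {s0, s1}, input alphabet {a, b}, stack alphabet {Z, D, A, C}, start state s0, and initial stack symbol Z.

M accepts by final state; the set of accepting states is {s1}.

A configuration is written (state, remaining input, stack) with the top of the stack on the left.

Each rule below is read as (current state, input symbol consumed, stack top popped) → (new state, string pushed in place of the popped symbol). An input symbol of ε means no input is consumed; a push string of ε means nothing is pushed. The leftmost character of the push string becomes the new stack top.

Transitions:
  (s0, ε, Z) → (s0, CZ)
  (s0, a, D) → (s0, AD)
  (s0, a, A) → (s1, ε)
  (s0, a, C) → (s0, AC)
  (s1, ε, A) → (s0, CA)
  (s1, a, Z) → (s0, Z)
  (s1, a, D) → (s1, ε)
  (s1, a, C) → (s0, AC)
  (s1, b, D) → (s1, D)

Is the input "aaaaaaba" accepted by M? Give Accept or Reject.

(s0, aaaaaaba, Z)
  ε-move, top Z: go to s0, push CZ → (s0, aaaaaaba, CZ)
  read a, top C: go to s0, push AC → (s0, aaaaaba, ACZ)
  read a, top A: go to s1, push ε → (s1, aaaaba, CZ)
  read a, top C: go to s0, push AC → (s0, aaaba, ACZ)
  read a, top A: go to s1, push ε → (s1, aaba, CZ)
  read a, top C: go to s0, push AC → (s0, aba, ACZ)
  read a, top A: go to s1, push ε → (s1, ba, CZ)
No transition applies at (s1, ba, CZ); input not fully consumed.

Reject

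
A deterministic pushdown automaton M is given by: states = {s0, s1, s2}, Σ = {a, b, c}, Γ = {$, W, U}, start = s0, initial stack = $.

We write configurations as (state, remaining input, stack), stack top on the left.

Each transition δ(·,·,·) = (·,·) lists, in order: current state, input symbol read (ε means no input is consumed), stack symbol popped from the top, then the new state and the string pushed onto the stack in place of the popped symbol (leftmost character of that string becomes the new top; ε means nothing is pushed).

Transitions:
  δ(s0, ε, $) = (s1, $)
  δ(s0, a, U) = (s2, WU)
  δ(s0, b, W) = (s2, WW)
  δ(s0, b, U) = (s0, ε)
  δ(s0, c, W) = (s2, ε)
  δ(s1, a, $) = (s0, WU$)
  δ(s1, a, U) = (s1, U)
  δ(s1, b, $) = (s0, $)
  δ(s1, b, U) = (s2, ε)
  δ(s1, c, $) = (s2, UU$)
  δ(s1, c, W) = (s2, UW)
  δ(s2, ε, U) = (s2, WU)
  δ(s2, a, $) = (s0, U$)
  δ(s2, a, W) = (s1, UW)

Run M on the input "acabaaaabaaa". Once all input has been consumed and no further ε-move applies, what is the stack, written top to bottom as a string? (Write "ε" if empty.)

UWU$

(s0, acabaaaabaaa, $)
  ε-move, top $: go to s1, push $ → (s1, acabaaaabaaa, $)
  read a, top $: go to s0, push WU$ → (s0, cabaaaabaaa, WU$)
  read c, top W: go to s2, push ε → (s2, abaaaabaaa, U$)
  ε-move, top U: go to s2, push WU → (s2, abaaaabaaa, WU$)
  read a, top W: go to s1, push UW → (s1, baaaabaaa, UWU$)
  read b, top U: go to s2, push ε → (s2, aaaabaaa, WU$)
  read a, top W: go to s1, push UW → (s1, aaabaaa, UWU$)
  read a, top U: go to s1, push U → (s1, aabaaa, UWU$)
  read a, top U: go to s1, push U → (s1, abaaa, UWU$)
  read a, top U: go to s1, push U → (s1, baaa, UWU$)
  read b, top U: go to s2, push ε → (s2, aaa, WU$)
  read a, top W: go to s1, push UW → (s1, aa, UWU$)
  read a, top U: go to s1, push U → (s1, a, UWU$)
  read a, top U: go to s1, push U → (s1, ε, UWU$)
All input consumed in state s1 with stack UWU$.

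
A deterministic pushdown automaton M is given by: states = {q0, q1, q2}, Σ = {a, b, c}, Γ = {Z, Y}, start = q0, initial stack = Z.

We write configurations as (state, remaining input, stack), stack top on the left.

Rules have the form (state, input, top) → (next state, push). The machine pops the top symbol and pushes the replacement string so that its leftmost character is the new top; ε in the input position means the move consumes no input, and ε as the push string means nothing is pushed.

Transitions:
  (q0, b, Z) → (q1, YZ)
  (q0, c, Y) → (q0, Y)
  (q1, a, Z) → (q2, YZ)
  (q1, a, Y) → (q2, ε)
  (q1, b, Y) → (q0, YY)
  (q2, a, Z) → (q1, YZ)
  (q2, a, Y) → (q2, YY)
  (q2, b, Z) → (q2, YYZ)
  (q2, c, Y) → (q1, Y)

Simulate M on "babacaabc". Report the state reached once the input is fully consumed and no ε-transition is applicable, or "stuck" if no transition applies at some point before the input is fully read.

stuck

(q0, babacaabc, Z)
  read b, top Z: go to q1, push YZ → (q1, abacaabc, YZ)
  read a, top Y: go to q2, push ε → (q2, bacaabc, Z)
  read b, top Z: go to q2, push YYZ → (q2, acaabc, YYZ)
  read a, top Y: go to q2, push YY → (q2, caabc, YYYZ)
  read c, top Y: go to q1, push Y → (q1, aabc, YYYZ)
  read a, top Y: go to q2, push ε → (q2, abc, YYZ)
  read a, top Y: go to q2, push YY → (q2, bc, YYYZ)
No transition for (q2, b, top Y); M blocks with input bc remaining.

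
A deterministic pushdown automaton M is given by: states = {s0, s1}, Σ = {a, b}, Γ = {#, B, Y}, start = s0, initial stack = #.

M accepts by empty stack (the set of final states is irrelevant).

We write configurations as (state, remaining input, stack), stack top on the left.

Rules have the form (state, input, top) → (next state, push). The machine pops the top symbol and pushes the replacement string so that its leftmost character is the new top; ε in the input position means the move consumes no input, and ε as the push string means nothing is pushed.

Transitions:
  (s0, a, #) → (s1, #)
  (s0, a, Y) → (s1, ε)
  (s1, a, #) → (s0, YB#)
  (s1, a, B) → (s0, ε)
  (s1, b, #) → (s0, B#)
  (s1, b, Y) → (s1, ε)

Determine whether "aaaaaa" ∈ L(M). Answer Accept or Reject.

Reject

(s0, aaaaaa, #)
  read a, top #: go to s1, push # → (s1, aaaaa, #)
  read a, top #: go to s0, push YB# → (s0, aaaa, YB#)
  read a, top Y: go to s1, push ε → (s1, aaa, B#)
  read a, top B: go to s0, push ε → (s0, aa, #)
  read a, top #: go to s1, push # → (s1, a, #)
  read a, top #: go to s0, push YB# → (s0, ε, YB#)
All input consumed; stack is YB#, not empty, and no further ε-move applies.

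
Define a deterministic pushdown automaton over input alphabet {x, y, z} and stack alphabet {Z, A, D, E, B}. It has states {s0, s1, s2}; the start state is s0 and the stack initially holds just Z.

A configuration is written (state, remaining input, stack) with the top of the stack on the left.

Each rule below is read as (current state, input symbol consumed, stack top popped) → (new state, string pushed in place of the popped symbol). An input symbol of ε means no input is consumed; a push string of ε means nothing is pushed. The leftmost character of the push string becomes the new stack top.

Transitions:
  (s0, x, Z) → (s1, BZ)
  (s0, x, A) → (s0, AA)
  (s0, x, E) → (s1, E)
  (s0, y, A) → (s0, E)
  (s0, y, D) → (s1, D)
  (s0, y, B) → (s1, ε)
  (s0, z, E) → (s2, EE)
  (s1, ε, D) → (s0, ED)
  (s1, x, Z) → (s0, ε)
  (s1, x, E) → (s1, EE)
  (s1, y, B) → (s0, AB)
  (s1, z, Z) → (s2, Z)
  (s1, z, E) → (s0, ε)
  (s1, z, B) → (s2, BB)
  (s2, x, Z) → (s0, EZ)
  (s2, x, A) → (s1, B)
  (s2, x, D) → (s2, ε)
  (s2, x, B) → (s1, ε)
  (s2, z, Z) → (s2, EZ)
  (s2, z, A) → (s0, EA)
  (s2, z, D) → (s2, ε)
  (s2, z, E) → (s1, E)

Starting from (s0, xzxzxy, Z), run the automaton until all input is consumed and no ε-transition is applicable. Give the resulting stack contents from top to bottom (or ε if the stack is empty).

(s0, xzxzxy, Z) ⊢ (s1, zxzxy, BZ) ⊢ (s2, xzxy, BBZ) ⊢ (s1, zxy, BZ) ⊢ (s2, xy, BBZ) ⊢ (s1, y, BZ) ⊢ (s0, ε, ABZ)
All input consumed in state s0 with stack ABZ.

ABZ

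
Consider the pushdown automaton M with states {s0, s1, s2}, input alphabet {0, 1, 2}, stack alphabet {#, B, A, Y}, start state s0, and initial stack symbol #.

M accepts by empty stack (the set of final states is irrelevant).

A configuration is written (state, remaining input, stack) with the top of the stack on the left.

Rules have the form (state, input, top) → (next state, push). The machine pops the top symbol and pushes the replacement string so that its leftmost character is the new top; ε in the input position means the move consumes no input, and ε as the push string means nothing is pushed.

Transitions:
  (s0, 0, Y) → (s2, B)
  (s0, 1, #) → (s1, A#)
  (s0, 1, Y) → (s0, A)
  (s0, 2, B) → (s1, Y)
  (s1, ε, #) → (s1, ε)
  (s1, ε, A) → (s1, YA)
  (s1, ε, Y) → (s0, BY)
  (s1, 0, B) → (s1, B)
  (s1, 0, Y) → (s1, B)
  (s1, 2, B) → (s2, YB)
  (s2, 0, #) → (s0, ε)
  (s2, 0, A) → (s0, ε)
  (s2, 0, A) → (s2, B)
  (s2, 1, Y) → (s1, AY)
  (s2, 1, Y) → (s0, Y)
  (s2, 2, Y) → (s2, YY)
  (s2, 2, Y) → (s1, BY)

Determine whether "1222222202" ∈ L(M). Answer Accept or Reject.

Reject

No computation consumes all input and empties the stack.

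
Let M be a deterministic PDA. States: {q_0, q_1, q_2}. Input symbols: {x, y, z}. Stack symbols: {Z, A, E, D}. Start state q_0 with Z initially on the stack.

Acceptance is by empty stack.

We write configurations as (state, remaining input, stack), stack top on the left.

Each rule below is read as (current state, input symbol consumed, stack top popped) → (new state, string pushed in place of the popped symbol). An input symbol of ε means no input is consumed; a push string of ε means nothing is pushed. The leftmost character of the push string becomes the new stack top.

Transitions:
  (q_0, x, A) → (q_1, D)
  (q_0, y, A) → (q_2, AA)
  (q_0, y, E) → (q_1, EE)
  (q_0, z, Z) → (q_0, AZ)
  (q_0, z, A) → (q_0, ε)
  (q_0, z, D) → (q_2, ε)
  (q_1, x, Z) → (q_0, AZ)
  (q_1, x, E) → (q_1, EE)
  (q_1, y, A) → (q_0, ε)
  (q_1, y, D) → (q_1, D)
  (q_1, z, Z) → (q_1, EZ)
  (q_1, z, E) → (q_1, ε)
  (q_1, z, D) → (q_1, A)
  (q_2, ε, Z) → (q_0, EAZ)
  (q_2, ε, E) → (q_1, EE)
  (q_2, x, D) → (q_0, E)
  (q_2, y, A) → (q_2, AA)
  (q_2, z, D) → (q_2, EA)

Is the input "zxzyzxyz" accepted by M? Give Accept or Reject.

Reject

(q_0, zxzyzxyz, Z) ⊢ (q_0, xzyzxyz, AZ) ⊢ (q_1, zyzxyz, DZ) ⊢ (q_1, yzxyz, AZ) ⊢ (q_0, zxyz, Z) ⊢ (q_0, xyz, AZ) ⊢ (q_1, yz, DZ) ⊢ (q_1, z, DZ) ⊢ (q_1, ε, AZ)
All input consumed; stack is AZ, not empty, and no further ε-move applies.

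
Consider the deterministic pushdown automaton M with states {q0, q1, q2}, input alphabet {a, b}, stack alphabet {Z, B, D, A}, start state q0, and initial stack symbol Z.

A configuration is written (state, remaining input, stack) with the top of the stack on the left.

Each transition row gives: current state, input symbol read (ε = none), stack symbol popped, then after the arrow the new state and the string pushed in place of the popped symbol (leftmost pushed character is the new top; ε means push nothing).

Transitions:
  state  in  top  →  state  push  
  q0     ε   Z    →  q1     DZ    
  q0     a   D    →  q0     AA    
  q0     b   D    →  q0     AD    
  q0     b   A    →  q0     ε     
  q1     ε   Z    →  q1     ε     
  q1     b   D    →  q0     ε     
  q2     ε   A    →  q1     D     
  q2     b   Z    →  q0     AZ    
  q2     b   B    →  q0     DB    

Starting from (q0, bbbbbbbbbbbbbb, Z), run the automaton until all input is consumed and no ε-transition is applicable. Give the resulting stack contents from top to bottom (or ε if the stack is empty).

DZ

(q0, bbbbbbbbbbbbbb, Z) ⊢ (q1, bbbbbbbbbbbbbb, DZ) ⊢ (q0, bbbbbbbbbbbbb, Z) ⊢ (q1, bbbbbbbbbbbbb, DZ) ⊢ (q0, bbbbbbbbbbbb, Z) ⊢ (q1, bbbbbbbbbbbb, DZ) ⊢ (q0, bbbbbbbbbbb, Z) ⊢ (q1, bbbbbbbbbbb, DZ) ⊢ (q0, bbbbbbbbbb, Z) ⊢ (q1, bbbbbbbbbb, DZ) ⊢ (q0, bbbbbbbbb, Z) ⊢ (q1, bbbbbbbbb, DZ) ⊢ (q0, bbbbbbbb, Z) ⊢ (q1, bbbbbbbb, DZ) ⊢ (q0, bbbbbbb, Z) ⊢ (q1, bbbbbbb, DZ) ⊢ (q0, bbbbbb, Z) ⊢ (q1, bbbbbb, DZ) ⊢ (q0, bbbbb, Z) ⊢ (q1, bbbbb, DZ) ⊢ (q0, bbbb, Z) ⊢ (q1, bbbb, DZ) ⊢ (q0, bbb, Z) ⊢ (q1, bbb, DZ) ⊢ (q0, bb, Z) ⊢ (q1, bb, DZ) ⊢ (q0, b, Z) ⊢ (q1, b, DZ) ⊢ (q0, ε, Z) ⊢ (q1, ε, DZ)
All input consumed in state q1 with stack DZ.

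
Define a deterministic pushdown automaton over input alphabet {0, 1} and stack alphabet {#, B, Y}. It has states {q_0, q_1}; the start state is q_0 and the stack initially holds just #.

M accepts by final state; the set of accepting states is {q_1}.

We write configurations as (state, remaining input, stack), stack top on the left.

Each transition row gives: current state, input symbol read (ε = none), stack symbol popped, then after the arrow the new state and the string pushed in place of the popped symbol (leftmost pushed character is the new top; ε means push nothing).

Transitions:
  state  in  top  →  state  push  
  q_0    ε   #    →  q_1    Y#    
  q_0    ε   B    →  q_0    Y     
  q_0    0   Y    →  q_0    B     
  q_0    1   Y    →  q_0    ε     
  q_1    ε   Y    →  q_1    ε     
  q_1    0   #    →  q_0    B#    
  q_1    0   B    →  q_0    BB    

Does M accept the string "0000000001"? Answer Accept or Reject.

Accept

(q_0, 0000000001, #)
  ε-move, top #: go to q_1, push Y# → (q_1, 0000000001, Y#)
  ε-move, top Y: go to q_1, push ε → (q_1, 0000000001, #)
  read 0, top #: go to q_0, push B# → (q_0, 000000001, B#)
  ε-move, top B: go to q_0, push Y → (q_0, 000000001, Y#)
  read 0, top Y: go to q_0, push B → (q_0, 00000001, B#)
  ε-move, top B: go to q_0, push Y → (q_0, 00000001, Y#)
  read 0, top Y: go to q_0, push B → (q_0, 0000001, B#)
  ε-move, top B: go to q_0, push Y → (q_0, 0000001, Y#)
  read 0, top Y: go to q_0, push B → (q_0, 000001, B#)
  ε-move, top B: go to q_0, push Y → (q_0, 000001, Y#)
  read 0, top Y: go to q_0, push B → (q_0, 00001, B#)
  ε-move, top B: go to q_0, push Y → (q_0, 00001, Y#)
  read 0, top Y: go to q_0, push B → (q_0, 0001, B#)
  ε-move, top B: go to q_0, push Y → (q_0, 0001, Y#)
  read 0, top Y: go to q_0, push B → (q_0, 001, B#)
  ε-move, top B: go to q_0, push Y → (q_0, 001, Y#)
  read 0, top Y: go to q_0, push B → (q_0, 01, B#)
  ε-move, top B: go to q_0, push Y → (q_0, 01, Y#)
  read 0, top Y: go to q_0, push B → (q_0, 1, B#)
  ε-move, top B: go to q_0, push Y → (q_0, 1, Y#)
  read 1, top Y: go to q_0, push ε → (q_0, ε, #)
  ε-move, top #: go to q_1, push Y# → (q_1, ε, Y#)
All input consumed; state q_1 ∈ F.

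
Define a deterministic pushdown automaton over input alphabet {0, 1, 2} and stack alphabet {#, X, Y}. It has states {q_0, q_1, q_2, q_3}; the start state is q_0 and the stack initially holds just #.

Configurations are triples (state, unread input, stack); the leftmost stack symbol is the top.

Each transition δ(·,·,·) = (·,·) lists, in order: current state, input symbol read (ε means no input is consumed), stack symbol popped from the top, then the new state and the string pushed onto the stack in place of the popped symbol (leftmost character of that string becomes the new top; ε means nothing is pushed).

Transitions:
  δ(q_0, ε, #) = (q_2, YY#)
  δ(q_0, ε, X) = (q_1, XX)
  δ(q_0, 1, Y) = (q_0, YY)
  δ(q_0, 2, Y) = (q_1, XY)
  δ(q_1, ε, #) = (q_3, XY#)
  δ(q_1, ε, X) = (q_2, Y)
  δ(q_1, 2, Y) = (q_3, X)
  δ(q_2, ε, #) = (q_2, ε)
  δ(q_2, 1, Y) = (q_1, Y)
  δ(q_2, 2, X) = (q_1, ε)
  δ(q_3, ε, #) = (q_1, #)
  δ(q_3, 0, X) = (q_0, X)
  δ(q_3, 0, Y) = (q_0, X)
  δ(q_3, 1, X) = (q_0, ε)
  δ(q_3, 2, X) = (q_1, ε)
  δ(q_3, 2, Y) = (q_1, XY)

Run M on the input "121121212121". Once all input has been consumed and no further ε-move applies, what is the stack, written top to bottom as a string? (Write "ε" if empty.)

(q_0, 121121212121, #) ⊢ (q_2, 121121212121, YY#) ⊢ (q_1, 21121212121, YY#) ⊢ (q_3, 1121212121, XY#) ⊢ (q_0, 121212121, Y#) ⊢ (q_0, 21212121, YY#) ⊢ (q_1, 1212121, XYY#) ⊢ (q_2, 1212121, YYY#) ⊢ (q_1, 212121, YYY#) ⊢ (q_3, 12121, XYY#) ⊢ (q_0, 2121, YY#) ⊢ (q_1, 121, XYY#) ⊢ (q_2, 121, YYY#) ⊢ (q_1, 21, YYY#) ⊢ (q_3, 1, XYY#) ⊢ (q_0, ε, YY#)
All input consumed in state q_0 with stack YY#.

YY#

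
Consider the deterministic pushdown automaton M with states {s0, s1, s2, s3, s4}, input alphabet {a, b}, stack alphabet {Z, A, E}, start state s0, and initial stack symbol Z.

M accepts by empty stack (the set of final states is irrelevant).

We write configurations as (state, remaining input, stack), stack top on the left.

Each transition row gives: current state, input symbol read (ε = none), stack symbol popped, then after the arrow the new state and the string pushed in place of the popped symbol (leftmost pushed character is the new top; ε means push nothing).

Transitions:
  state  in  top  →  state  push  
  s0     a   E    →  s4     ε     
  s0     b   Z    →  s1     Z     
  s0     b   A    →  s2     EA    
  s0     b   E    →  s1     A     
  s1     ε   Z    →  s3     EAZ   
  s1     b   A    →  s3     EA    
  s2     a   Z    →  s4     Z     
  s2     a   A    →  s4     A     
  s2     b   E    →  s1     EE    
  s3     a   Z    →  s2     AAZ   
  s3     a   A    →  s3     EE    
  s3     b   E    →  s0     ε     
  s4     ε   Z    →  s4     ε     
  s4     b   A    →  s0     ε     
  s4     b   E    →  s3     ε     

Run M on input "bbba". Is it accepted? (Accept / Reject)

Reject

(s0, bbba, Z)
  read b, top Z: go to s1, push Z → (s1, bba, Z)
  ε-move, top Z: go to s3, push EAZ → (s3, bba, EAZ)
  read b, top E: go to s0, push ε → (s0, ba, AZ)
  read b, top A: go to s2, push EA → (s2, a, EAZ)
No transition applies at (s2, a, EAZ); input not fully consumed.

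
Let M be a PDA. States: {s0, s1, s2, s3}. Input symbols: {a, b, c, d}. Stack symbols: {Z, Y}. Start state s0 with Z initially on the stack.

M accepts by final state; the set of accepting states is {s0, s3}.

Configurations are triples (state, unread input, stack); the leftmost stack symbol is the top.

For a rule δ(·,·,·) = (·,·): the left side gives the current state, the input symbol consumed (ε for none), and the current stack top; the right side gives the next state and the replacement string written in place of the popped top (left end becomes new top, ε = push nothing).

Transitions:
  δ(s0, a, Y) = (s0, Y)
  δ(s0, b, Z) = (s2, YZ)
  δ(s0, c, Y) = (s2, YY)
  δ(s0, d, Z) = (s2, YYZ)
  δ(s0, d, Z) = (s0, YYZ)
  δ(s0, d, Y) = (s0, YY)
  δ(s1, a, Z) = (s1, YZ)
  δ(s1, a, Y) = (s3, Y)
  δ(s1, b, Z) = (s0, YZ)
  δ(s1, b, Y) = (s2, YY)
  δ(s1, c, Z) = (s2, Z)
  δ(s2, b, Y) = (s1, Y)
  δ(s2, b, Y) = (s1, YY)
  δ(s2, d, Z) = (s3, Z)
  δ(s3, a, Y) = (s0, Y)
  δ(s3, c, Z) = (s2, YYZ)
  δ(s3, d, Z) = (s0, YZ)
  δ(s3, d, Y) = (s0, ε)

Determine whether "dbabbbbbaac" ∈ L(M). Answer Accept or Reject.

No computation consumes all input and reaches a final state.

Reject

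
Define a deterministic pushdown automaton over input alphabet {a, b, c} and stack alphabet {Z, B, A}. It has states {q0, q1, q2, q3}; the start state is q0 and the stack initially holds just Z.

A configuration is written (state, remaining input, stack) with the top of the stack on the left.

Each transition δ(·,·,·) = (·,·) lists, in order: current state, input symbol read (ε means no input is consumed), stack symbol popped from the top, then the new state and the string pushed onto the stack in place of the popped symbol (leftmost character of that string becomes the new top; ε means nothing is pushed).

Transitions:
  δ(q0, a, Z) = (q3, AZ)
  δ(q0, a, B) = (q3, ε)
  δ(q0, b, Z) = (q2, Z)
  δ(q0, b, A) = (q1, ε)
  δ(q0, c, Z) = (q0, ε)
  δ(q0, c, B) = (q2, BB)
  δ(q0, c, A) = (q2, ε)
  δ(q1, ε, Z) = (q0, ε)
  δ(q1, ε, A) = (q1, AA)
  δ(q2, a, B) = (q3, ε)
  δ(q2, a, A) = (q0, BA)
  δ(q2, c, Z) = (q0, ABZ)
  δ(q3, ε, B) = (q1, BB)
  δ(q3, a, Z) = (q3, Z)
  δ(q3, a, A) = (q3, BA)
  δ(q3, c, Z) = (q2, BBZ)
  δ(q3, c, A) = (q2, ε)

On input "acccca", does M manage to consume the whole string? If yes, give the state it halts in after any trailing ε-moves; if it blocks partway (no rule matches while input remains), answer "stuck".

(q0, acccca, Z) ⊢ (q3, cccca, AZ) ⊢ (q2, ccca, Z) ⊢ (q0, cca, ABZ) ⊢ (q2, ca, BZ)
No transition for (q2, c, top B); M blocks with input ca remaining.

stuck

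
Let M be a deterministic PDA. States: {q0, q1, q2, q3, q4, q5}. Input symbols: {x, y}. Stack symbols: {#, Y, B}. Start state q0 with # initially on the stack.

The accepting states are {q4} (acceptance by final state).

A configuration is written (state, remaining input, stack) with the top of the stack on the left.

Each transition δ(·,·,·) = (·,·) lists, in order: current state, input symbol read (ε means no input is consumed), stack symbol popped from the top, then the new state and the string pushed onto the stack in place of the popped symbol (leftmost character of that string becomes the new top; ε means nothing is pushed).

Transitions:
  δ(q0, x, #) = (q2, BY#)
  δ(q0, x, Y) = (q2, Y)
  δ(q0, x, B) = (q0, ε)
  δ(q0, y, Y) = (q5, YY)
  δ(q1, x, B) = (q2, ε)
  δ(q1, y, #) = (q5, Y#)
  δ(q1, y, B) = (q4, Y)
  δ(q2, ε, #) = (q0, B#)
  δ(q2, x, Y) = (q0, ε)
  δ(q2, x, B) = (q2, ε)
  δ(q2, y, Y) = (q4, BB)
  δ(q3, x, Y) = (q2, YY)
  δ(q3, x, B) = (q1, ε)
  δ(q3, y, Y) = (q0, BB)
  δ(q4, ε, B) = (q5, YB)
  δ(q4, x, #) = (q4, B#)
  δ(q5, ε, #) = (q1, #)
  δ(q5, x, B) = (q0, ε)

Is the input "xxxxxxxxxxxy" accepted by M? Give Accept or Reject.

Accept

(q0, xxxxxxxxxxxy, #)
  read x, top #: go to q2, push BY# → (q2, xxxxxxxxxxy, BY#)
  read x, top B: go to q2, push ε → (q2, xxxxxxxxxy, Y#)
  read x, top Y: go to q0, push ε → (q0, xxxxxxxxy, #)
  read x, top #: go to q2, push BY# → (q2, xxxxxxxy, BY#)
  read x, top B: go to q2, push ε → (q2, xxxxxxy, Y#)
  read x, top Y: go to q0, push ε → (q0, xxxxxy, #)
  read x, top #: go to q2, push BY# → (q2, xxxxy, BY#)
  read x, top B: go to q2, push ε → (q2, xxxy, Y#)
  read x, top Y: go to q0, push ε → (q0, xxy, #)
  read x, top #: go to q2, push BY# → (q2, xy, BY#)
  read x, top B: go to q2, push ε → (q2, y, Y#)
  read y, top Y: go to q4, push BB → (q4, ε, BB#)
All input consumed; state q4 ∈ F.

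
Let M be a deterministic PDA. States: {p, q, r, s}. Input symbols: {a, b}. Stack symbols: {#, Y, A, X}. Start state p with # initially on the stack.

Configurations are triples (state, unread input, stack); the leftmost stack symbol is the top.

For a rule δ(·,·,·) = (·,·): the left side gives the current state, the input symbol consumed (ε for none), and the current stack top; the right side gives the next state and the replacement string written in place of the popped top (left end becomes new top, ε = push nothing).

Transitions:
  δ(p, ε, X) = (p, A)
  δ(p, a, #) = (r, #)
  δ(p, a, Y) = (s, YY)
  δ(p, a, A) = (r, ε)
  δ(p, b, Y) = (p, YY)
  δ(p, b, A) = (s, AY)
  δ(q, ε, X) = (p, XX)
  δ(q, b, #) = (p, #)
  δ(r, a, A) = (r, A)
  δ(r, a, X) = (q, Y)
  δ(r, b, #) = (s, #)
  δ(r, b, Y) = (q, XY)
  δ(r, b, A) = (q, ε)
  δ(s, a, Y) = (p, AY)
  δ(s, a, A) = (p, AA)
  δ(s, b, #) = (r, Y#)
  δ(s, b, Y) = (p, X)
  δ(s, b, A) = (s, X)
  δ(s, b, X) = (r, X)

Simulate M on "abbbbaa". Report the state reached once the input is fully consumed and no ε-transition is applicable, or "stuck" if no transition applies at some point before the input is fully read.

(p, abbbbaa, #)
  read a, top #: go to r, push # → (r, bbbbaa, #)
  read b, top #: go to s, push # → (s, bbbaa, #)
  read b, top #: go to r, push Y# → (r, bbaa, Y#)
  read b, top Y: go to q, push XY → (q, baa, XY#)
  ε-move, top X: go to p, push XX → (p, baa, XXY#)
  ε-move, top X: go to p, push A → (p, baa, AXY#)
  read b, top A: go to s, push AY → (s, aa, AYXY#)
  read a, top A: go to p, push AA → (p, a, AAYXY#)
  read a, top A: go to r, push ε → (r, ε, AYXY#)
All input consumed; M is in state r.

r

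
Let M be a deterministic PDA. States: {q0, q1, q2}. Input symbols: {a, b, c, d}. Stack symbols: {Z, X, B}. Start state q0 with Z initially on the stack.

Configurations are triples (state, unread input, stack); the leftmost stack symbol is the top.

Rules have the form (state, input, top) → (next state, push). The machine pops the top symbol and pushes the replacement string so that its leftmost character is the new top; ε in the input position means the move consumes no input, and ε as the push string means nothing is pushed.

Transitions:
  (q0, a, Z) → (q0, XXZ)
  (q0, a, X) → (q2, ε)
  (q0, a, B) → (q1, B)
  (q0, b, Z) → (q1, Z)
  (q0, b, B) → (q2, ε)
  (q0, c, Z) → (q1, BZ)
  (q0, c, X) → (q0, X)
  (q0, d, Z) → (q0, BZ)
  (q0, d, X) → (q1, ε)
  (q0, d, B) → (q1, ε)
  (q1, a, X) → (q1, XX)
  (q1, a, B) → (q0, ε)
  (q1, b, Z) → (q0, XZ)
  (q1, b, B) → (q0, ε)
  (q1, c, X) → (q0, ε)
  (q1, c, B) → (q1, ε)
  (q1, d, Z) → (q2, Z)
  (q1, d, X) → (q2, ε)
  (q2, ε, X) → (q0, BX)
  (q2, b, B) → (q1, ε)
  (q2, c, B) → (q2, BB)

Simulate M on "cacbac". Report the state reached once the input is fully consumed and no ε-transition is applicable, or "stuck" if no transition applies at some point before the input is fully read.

q0

(q0, cacbac, Z)
  read c, top Z: go to q1, push BZ → (q1, acbac, BZ)
  read a, top B: go to q0, push ε → (q0, cbac, Z)
  read c, top Z: go to q1, push BZ → (q1, bac, BZ)
  read b, top B: go to q0, push ε → (q0, ac, Z)
  read a, top Z: go to q0, push XXZ → (q0, c, XXZ)
  read c, top X: go to q0, push X → (q0, ε, XXZ)
All input consumed; M is in state q0.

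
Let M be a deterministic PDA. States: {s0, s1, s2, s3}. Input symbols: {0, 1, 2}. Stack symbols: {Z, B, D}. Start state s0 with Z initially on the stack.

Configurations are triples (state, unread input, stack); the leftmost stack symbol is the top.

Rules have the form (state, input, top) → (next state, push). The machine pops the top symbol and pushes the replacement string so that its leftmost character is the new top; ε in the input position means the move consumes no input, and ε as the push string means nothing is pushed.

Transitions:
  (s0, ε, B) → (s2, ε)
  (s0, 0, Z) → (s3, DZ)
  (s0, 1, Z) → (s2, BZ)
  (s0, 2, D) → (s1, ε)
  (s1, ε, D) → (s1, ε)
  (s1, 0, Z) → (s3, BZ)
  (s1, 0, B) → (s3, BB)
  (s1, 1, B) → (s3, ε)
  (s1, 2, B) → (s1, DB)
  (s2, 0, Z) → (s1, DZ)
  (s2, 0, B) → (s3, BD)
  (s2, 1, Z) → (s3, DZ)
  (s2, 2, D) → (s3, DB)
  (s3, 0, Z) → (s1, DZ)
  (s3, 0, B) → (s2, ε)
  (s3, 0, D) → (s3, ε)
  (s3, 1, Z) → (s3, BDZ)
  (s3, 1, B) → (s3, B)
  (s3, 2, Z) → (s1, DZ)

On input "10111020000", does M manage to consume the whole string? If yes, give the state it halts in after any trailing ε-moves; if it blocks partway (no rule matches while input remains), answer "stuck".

s3

(s0, 10111020000, Z)
  read 1, top Z: go to s2, push BZ → (s2, 0111020000, BZ)
  read 0, top B: go to s3, push BD → (s3, 111020000, BDZ)
  read 1, top B: go to s3, push B → (s3, 11020000, BDZ)
  read 1, top B: go to s3, push B → (s3, 1020000, BDZ)
  read 1, top B: go to s3, push B → (s3, 020000, BDZ)
  read 0, top B: go to s2, push ε → (s2, 20000, DZ)
  read 2, top D: go to s3, push DB → (s3, 0000, DBZ)
  read 0, top D: go to s3, push ε → (s3, 000, BZ)
  read 0, top B: go to s2, push ε → (s2, 00, Z)
  read 0, top Z: go to s1, push DZ → (s1, 0, DZ)
  ε-move, top D: go to s1, push ε → (s1, 0, Z)
  read 0, top Z: go to s3, push BZ → (s3, ε, BZ)
All input consumed; M is in state s3.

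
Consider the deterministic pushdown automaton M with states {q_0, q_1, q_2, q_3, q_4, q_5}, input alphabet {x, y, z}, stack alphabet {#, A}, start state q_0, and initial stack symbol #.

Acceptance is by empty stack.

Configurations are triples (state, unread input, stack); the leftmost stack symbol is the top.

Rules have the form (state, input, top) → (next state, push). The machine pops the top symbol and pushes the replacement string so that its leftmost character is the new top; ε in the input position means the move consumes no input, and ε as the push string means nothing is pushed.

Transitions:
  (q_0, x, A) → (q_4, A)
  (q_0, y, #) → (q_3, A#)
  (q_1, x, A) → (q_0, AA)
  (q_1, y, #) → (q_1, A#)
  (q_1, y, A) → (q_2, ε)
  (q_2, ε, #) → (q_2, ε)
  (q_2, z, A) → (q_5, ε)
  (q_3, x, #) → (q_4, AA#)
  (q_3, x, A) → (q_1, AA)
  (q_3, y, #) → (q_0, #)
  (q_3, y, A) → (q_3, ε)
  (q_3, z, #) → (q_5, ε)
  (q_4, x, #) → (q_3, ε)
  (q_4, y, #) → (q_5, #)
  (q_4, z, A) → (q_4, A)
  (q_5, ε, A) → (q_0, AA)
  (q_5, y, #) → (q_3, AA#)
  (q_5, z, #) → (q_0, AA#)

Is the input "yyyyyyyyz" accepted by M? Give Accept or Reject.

Accept

(q_0, yyyyyyyyz, #)
  read y, top #: go to q_3, push A# → (q_3, yyyyyyyz, A#)
  read y, top A: go to q_3, push ε → (q_3, yyyyyyz, #)
  read y, top #: go to q_0, push # → (q_0, yyyyyz, #)
  read y, top #: go to q_3, push A# → (q_3, yyyyz, A#)
  read y, top A: go to q_3, push ε → (q_3, yyyz, #)
  read y, top #: go to q_0, push # → (q_0, yyz, #)
  read y, top #: go to q_3, push A# → (q_3, yz, A#)
  read y, top A: go to q_3, push ε → (q_3, z, #)
  read z, top #: go to q_5, push ε → (q_5, ε, ε)
All input consumed and the stack is empty.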